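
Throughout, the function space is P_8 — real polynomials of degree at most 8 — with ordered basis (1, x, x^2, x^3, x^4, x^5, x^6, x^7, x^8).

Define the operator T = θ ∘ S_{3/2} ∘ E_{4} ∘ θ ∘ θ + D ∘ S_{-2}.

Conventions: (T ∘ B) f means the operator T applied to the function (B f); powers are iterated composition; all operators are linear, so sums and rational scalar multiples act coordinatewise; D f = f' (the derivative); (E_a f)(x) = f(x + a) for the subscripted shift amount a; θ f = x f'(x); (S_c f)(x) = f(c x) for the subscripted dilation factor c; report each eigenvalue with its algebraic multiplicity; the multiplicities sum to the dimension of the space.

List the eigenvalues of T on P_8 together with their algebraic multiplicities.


image of 1: 0
image of x: (3/2)x - 2
image of x^2: 18x^2 + 56x
image of x^3: (729/8)x^3 + 462x^2 + 648x
image of x^4: 324x^4 + 2656x^3 + 6912x^2 + 6144x
image of x^5: (30375/32)x^5 + 9965x^4 + 40500x^3 + 72000x^2 + 48000x
image of x^6: (19683/8)x^6 + 33189x^5 + 174960x^4 + 466560x^3 + 622080x^2 + 331776x
image of x^7: (750141/128)x^7 + (742973/8)x^6 + (1250235/2)x^5 + 2222640x^4 + 4445280x^3 + 4741632x^2 + 2107392x
image of x^8: 13122x^8 + 246992x^7 + 1959552x^6 + 8709120x^5 + 23224320x^4 + 37158912x^3 + 33030144x^2 + 12582912x
the matrix is upper triangular; its diagonal is (0, 3/2, 18, 729/8, 324, 30375/32, 19683/8, 750141/128, 13122)
for a triangular matrix the eigenvalues are the diagonal entries, with algebraic multiplicity their repetition count

λ = 0 (multiplicity 1), λ = 3/2 (multiplicity 1), λ = 18 (multiplicity 1), λ = 729/8 (multiplicity 1), λ = 324 (multiplicity 1), λ = 30375/32 (multiplicity 1), λ = 19683/8 (multiplicity 1), λ = 750141/128 (multiplicity 1), λ = 13122 (multiplicity 1)


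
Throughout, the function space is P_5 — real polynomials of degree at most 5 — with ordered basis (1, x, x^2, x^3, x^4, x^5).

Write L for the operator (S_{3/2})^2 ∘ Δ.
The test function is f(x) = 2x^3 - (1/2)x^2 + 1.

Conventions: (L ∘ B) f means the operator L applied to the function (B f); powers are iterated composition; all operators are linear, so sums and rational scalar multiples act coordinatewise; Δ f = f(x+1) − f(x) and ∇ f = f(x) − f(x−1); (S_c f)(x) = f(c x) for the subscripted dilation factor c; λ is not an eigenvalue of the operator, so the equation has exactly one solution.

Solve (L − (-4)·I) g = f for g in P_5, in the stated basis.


write g with unknown coordinates in the stated basis and equate coefficients in (L − (-4)·I) g = f
solving from the highest basis element down gives g = (1/2)x^3 - (259/128)x^2 + (1467/1024)x + 1117/4096
check: L g = (243/32)x^2 - (1467/256)x - 93/1024
so L g − (-4)·g = 2x^3 - (1/2)x^2 + 1 = f ✓

g(x) = (1/2)x^3 - (259/128)x^2 + (1467/1024)x + 1117/4096


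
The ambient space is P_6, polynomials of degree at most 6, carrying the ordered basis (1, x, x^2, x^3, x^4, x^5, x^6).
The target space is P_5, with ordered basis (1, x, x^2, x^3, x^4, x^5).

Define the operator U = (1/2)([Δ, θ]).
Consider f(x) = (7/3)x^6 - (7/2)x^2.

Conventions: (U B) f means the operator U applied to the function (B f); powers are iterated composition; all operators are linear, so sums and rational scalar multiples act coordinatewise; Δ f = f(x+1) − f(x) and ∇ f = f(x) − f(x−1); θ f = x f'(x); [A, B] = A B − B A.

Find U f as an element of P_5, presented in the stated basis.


the result is g(x) = 7x^5 + 35x^4 + 70x^3 + 70x^2 + (63/2)x + 7/2

θ f = 14x^6 - 7x^2
Δ θ f = 84x^5 + 210x^4 + 280x^3 + 210x^2 + 70x + 7
Δ f = 14x^5 + 35x^4 + (140/3)x^3 + 35x^2 + 7x - 7/6
θ Δ f = 70x^5 + 140x^4 + 140x^3 + 70x^2 + 7x
[Δ, θ] f = 14x^5 + 70x^4 + 140x^3 + 140x^2 + 63x + 7
((1/2)([Δ, θ])) f = 7x^5 + 35x^4 + 70x^3 + 70x^2 + (63/2)x + 7/2


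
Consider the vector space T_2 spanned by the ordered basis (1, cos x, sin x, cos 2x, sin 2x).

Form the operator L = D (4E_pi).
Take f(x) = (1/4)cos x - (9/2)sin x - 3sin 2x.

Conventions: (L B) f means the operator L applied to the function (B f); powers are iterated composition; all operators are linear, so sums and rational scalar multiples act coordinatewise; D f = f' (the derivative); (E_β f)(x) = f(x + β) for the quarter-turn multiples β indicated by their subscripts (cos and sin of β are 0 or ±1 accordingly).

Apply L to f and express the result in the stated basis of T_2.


g(x) = 18cos x + sin x - 24cos 2x

E_pi f = -(1/4)cos x + (9/2)sin x - 3sin 2x
(4E_pi) f = -cos x + 18sin x - 12sin 2x
D (4E_pi) f = 18cos x + sin x - 24cos 2x


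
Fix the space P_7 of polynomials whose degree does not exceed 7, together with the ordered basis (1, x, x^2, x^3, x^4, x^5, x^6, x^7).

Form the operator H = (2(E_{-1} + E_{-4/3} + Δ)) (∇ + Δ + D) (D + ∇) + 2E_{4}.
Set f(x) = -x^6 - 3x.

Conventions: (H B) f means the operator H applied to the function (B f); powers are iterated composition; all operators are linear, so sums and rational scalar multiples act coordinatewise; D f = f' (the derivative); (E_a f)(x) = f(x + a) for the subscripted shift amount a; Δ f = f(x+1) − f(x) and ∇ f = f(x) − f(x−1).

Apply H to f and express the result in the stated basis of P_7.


D f = -6x^5 - 3
∇ f = -6x^5 + 15x^4 - 20x^3 + 15x^2 - 6x - 2
(D + ∇) f = -12x^5 + 15x^4 - 20x^3 + 15x^2 - 6x - 5
∇ (D + ∇) f = -60x^4 + 180x^3 - 270x^2 + 210x - 68
Δ (D + ∇) f = -60x^4 - 60x^3 - 90x^2 - 30x - 8
D (D + ∇) f = -60x^4 + 60x^3 - 60x^2 + 30x - 6
(∇ + Δ + D) (D + ∇) f = -180x^4 + 180x^3 - 420x^2 + 210x - 82
E_{-1} (∇ + Δ + D) (D + ∇) f = -180x^4 + 900x^3 - 2040x^2 + 2310x - 1072
E_{-4/3} (∇ + Δ + D) (D + ∇) f = -180x^4 + 1140x^3 - 3060x^2 + (11990/3)x - 18938/9
Δ (∇ + Δ + D) (D + ∇) f = -720x^3 - 540x^2 - 1020x - 210
(E_{-1} + E_{-4/3} + Δ) (∇ + Δ + D) (D + ∇) f = -360x^4 + 1320x^3 - 5640x^2 + (15860/3)x - 30476/9
(2(E_{-1} + E_{-4/3} + Δ)) (∇ + Δ + D) (D + ∇) f = -720x^4 + 2640x^3 - 11280x^2 + (31720/3)x - 60952/9
E_{4} f = -x^6 - 24x^5 - 240x^4 - 1280x^3 - 3840x^2 - 6147x - 4108
(2E_{4}) f = -2x^6 - 48x^5 - 480x^4 - 2560x^3 - 7680x^2 - 12294x - 8216
((2(E_{-1} + E_{-4/3} + Δ)) (∇ + Δ + D) (D + ∇) + 2E_{4}) f = -2x^6 - 48x^5 - 1200x^4 + 80x^3 - 18960x^2 - (5162/3)x - 134896/9

g(x) = -2x^6 - 48x^5 - 1200x^4 + 80x^3 - 18960x^2 - (5162/3)x - 134896/9


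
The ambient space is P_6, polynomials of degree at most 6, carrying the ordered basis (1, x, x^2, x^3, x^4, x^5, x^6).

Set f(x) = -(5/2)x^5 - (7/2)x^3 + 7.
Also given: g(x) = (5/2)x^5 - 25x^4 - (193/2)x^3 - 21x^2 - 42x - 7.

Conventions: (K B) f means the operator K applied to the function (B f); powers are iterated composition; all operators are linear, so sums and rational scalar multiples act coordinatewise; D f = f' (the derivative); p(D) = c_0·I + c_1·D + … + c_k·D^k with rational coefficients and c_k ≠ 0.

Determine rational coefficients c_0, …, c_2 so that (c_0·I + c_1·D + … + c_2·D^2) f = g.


c_0 = -1, c_1 = 2, c_2 = 2

D^0 f = -(5/2)x^5 - (7/2)x^3 + 7
D^1 f = -(25/2)x^4 - (21/2)x^2
D^2 f = -50x^3 - 21x
matching coefficients of g against c_0 f + c_1 Df + … from the top degree down determines the c_i
solution: c_0 = -1, c_1 = 2, c_2 = 2


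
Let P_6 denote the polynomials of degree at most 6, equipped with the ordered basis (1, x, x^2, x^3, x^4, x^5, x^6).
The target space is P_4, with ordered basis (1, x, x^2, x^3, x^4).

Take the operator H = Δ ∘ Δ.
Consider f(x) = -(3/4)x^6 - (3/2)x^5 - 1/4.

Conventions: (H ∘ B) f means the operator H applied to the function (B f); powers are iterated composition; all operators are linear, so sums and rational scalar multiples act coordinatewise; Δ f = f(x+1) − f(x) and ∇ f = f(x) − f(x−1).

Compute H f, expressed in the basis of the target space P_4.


Δ f = -(9/2)x^5 - (75/4)x^4 - 30x^3 - (105/4)x^2 - 12x - 9/4
Δ Δ f = -(45/2)x^4 - 120x^3 - (495/2)x^2 - 240x - 183/2

the result is g(x) = -(45/2)x^4 - 120x^3 - (495/2)x^2 - 240x - 183/2


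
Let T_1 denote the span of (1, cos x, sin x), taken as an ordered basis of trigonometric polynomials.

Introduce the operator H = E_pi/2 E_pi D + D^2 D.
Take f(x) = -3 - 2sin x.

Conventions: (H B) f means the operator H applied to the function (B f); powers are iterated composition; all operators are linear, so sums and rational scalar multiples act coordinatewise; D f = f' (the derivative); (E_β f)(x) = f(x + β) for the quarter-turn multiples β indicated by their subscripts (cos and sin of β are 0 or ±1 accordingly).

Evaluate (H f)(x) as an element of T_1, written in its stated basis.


D f = -2cos x
E_pi D f = 2cos x
E_pi/2 E_pi D f = -2sin x
D f = -2cos x
D D f = 2sin x
D D D f = 2cos x
(E_pi/2 E_pi D + D^2 D) f = 2cos x - 2sin x

the image equals g(x) = 2cos x - 2sin x


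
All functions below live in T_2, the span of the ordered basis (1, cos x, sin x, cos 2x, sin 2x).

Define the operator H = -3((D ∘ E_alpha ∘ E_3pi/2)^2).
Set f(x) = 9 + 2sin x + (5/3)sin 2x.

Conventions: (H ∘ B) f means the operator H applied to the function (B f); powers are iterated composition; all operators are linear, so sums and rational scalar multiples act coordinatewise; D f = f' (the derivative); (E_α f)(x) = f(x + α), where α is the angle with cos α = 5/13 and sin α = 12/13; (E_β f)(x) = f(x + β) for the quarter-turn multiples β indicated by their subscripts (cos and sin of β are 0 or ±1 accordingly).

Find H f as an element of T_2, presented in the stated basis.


E_3pi/2 f = 9 - 2cos x - (5/3)sin 2x
E_alpha E_3pi/2 f = 9 - (10/13)cos x + (24/13)sin x - (200/169)cos 2x + (595/507)sin 2x
D E_alpha E_3pi/2 f = (24/13)cos x + (10/13)sin x + (1190/507)cos 2x + (400/169)sin 2x
E_3pi/2 (D ∘ E_alpha ∘ E_3pi/2) f = -(10/13)cos x + (24/13)sin x - (1190/507)cos 2x - (400/169)sin 2x
E_alpha E_3pi/2 (D ∘ E_alpha ∘ E_3pi/2) f = (238/169)cos x + (240/169)sin x - (2390/85683)cos 2x + (95200/28561)sin 2x
D E_alpha E_3pi/2 (D ∘ E_alpha ∘ E_3pi/2) f = (240/169)cos x - (238/169)sin x + (190400/28561)cos 2x + (4780/85683)sin 2x
(-3((D ∘ E_alpha ∘ E_3pi/2)^2)) f = -(720/169)cos x + (714/169)sin x - (571200/28561)cos 2x - (4780/28561)sin 2x

g(x) = -(720/169)cos x + (714/169)sin x - (571200/28561)cos 2x - (4780/28561)sin 2x


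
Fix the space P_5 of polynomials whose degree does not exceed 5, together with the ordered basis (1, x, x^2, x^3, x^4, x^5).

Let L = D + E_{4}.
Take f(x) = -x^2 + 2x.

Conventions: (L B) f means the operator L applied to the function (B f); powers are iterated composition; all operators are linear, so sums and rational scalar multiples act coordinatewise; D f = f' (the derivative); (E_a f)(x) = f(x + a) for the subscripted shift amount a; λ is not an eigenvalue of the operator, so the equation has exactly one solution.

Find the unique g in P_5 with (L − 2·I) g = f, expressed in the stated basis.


write g with unknown coordinates in the stated basis and equate coefficients in (L − 2·I) g = f
solving from the highest basis element down gives g = x^2 + 8x + 56
check: L g = x^2 + 18x + 112
so L g − 2·g = -x^2 + 2x = f ✓

the image equals g(x) = x^2 + 8x + 56


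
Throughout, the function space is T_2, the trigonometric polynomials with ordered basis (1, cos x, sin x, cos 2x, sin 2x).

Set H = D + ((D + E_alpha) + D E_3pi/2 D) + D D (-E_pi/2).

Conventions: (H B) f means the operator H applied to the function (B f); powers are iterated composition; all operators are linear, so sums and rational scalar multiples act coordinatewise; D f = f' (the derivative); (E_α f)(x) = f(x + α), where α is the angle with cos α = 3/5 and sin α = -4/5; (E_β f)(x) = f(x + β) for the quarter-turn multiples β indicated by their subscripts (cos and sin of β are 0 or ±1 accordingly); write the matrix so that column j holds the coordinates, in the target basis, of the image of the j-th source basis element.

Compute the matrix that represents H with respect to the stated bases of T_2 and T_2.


the matrix is [[1, 0, 0, 0, 0]; [0, 3/5, 16/5, 0, 0]; [0, -16/5, 3/5, 0, 0]; [0, 0, 0, -7/25, 76/25]; [0, 0, 0, -76/25, -7/25]] (rows listed top to bottom)

image of 1: 1
image of cos x: (3/5)cos x - (16/5)sin x
image of sin x: (16/5)cos x + (3/5)sin x
image of cos 2x: -(7/25)cos 2x - (76/25)sin 2x
image of sin 2x: (76/25)cos 2x - (7/25)sin 2x
each image's coordinates form column j of the matrix


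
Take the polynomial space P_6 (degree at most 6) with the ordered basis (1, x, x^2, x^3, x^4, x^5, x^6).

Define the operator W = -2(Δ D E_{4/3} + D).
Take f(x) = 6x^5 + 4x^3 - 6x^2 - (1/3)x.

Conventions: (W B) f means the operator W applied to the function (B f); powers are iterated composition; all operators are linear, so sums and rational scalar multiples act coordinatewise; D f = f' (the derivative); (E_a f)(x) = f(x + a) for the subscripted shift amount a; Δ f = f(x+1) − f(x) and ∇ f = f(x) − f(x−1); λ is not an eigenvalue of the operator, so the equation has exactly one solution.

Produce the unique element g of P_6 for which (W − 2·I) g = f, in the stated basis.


write g with unknown coordinates in the stated basis and equate coefficients in (W − 2·I) g = f
solving from the highest basis element down gives g = -3x^5 + 15x^4 - 2x^3 + 159x^2 - (2075/6)x - 3113/18
check: W g = 30x^4 + 312x^2 - 692x - 3113/9
so W g − 2·g = 6x^5 + 4x^3 - 6x^2 - (1/3)x = f ✓

the result is g(x) = -3x^5 + 15x^4 - 2x^3 + 159x^2 - (2075/6)x - 3113/18


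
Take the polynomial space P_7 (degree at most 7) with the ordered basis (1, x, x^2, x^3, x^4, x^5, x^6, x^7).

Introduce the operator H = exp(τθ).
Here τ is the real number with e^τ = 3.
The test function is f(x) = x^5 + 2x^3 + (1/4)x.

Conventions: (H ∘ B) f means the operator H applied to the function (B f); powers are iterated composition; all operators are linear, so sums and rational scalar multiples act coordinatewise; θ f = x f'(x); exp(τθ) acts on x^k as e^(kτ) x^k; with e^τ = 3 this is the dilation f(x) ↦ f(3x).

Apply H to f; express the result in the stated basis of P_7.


exp(τθ) x^k = e^(kτ) x^k; with e^τ = 3 this sends x^k to 3^k x^k
x ↦ 3 x
x^3 ↦ 27 x^3
x^5 ↦ 243 x^5
applying this coordinatewise to f: exp(τθ) f = 243x^5 + 54x^3 + (3/4)x

g(x) = 243x^5 + 54x^3 + (3/4)x


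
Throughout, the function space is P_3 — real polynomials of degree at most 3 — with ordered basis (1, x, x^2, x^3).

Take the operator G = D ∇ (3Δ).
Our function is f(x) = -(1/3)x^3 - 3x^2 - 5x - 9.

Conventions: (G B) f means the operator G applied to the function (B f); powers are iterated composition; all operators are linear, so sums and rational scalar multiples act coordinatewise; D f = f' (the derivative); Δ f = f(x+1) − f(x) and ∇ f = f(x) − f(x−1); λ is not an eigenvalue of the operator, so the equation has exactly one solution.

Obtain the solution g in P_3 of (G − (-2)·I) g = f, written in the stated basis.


write g with unknown coordinates in the stated basis and equate coefficients in (G − (-2)·I) g = f
solving from the highest basis element down gives g = -(1/6)x^3 - (3/2)x^2 - (5/2)x - 3
check: G g = -3
so G g − (-2)·g = -(1/3)x^3 - 3x^2 - 5x - 9 = f ✓

the image equals g(x) = -(1/6)x^3 - (3/2)x^2 - (5/2)x - 3


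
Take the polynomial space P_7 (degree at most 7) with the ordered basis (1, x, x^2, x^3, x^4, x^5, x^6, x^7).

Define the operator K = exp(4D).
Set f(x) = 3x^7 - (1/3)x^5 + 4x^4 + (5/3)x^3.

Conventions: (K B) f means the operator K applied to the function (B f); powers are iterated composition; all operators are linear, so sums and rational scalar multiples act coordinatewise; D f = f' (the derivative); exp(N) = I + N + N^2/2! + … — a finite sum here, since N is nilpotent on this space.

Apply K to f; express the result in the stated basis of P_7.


g(x) = 3x^7 + 84x^6 + (3023/3)x^5 + (20152/3)x^4 + (80677/3)x^3 + (194108/3)x^2 + (260080/3)x + 149824/3

order-1 term: 84x^6 - (20/3)x^4 + 64x^3 + 20x^2
order-2 term: 1008x^5 - (160/3)x^3 + 384x^2 + 80x
order-3 term: 6720x^4 - (640/3)x^2 + 1024x + 320/3
order-4 term: 26880x^3 - (1280/3)x + 1024
order-5 term: 64512x^2 - 1024/3
order-6 term: 86016x
order-7 term: 49152
the series for exp(4D) f terminates at order 7
exp(4D) f = 3x^7 + 84x^6 + (3023/3)x^5 + (20152/3)x^4 + (80677/3)x^3 + (194108/3)x^2 + (260080/3)x + 149824/3


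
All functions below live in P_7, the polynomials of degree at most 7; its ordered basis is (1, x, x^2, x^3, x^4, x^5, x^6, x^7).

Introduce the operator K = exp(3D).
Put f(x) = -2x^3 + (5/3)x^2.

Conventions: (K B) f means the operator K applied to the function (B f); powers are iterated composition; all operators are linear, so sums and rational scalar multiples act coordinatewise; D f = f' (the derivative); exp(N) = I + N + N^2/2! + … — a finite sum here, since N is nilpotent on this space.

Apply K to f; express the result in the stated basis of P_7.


order-1 term: -18x^2 + 10x
order-2 term: -54x + 15
order-3 term: -54
the series for exp(3D) f terminates at order 3
exp(3D) f = -2x^3 - (49/3)x^2 - 44x - 39

the result is g(x) = -2x^3 - (49/3)x^2 - 44x - 39


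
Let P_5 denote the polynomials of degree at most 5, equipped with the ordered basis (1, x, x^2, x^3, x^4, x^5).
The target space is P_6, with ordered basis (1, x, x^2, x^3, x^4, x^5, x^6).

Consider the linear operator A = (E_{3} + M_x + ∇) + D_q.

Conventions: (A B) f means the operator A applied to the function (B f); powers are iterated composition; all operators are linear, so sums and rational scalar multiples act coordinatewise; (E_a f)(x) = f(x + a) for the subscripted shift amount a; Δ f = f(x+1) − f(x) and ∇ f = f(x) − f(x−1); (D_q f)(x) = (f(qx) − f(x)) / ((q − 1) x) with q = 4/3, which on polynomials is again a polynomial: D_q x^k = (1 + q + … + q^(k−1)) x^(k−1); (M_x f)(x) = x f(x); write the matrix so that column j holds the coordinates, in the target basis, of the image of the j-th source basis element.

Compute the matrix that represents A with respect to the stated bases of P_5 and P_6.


the matrix is [[1, 5, 8, 28, 80, 244]; [1, 1, 31/3, 24, 112, 400]; [0, 1, 1, 145/9, 48, 280]; [0, 0, 1, 1, 607/27, 80]; [0, 0, 0, 1, 1, 2401/81]; [0, 0, 0, 0, 1, 1]; [0, 0, 0, 0, 0, 1]] (rows listed top to bottom)

image of 1: x + 1
image of x: x^2 + x + 5
image of x^2: x^3 + x^2 + (31/3)x + 8
image of x^3: x^4 + x^3 + (145/9)x^2 + 24x + 28
image of x^4: x^5 + x^4 + (607/27)x^3 + 48x^2 + 112x + 80
image of x^5: x^6 + x^5 + (2401/81)x^4 + 80x^3 + 280x^2 + 400x + 244
each image's coordinates form column j of the matrix


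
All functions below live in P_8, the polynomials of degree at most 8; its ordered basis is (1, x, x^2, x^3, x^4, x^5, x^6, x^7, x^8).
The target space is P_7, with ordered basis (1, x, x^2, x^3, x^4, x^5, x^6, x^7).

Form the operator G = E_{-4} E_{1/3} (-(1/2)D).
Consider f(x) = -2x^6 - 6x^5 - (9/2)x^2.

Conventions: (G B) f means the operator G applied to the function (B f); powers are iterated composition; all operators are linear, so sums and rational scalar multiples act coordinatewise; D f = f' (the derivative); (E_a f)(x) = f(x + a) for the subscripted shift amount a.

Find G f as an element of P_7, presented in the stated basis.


D f = -12x^5 - 30x^4 - 9x
(-(1/2)D) f = 6x^5 + 15x^4 + (9/2)x
E_{1/3} (-(1/2)D) f = 6x^5 + 25x^4 + (80/3)x^3 + (110/9)x^2 + (383/54)x + 277/162
E_{-4} E_{1/3} (-(1/2)D) f = 6x^5 - 95x^4 + (1760/3)x^3 - (15730/9)x^2 + (133343/54)x - 207647/162

g(x) = 6x^5 - 95x^4 + (1760/3)x^3 - (15730/9)x^2 + (133343/54)x - 207647/162


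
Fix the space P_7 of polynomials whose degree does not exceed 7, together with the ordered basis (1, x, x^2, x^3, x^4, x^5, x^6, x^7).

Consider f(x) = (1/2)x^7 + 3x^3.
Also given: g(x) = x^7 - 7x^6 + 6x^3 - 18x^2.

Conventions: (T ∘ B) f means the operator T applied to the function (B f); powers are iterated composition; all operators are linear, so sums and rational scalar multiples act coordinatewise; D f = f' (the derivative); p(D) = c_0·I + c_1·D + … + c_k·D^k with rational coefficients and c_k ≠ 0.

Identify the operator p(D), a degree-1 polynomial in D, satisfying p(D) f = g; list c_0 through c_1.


p(D) = 2·I − 2·D, i.e. c_0 = 2, c_1 = -2

D^0 f = (1/2)x^7 + 3x^3
D^1 f = (7/2)x^6 + 9x^2
matching coefficients of g against c_0 f + c_1 Df + … from the top degree down determines the c_i
solution: c_0 = 2, c_1 = -2


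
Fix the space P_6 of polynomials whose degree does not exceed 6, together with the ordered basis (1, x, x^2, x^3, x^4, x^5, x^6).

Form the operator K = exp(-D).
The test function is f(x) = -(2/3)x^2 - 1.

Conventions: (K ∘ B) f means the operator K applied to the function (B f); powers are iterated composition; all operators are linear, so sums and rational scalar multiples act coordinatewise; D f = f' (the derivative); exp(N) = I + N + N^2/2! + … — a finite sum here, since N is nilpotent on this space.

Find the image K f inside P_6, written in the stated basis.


order-1 term: (4/3)x
order-2 term: -2/3
the series for exp(-D) f terminates at order 2
exp(-D) f = -(2/3)x^2 + (4/3)x - 5/3

the image equals g(x) = -(2/3)x^2 + (4/3)x - 5/3


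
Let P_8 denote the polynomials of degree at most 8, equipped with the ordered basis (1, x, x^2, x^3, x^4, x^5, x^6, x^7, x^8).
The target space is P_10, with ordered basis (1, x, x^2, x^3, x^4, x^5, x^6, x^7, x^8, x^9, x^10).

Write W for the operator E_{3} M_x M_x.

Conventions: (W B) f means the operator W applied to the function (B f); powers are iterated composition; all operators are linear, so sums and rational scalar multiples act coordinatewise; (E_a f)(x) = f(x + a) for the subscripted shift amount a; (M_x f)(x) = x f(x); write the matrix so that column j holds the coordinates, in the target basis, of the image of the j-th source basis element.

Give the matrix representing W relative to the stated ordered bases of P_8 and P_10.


image of 1: x^2 + 6x + 9
image of x: x^3 + 9x^2 + 27x + 27
image of x^2: x^4 + 12x^3 + 54x^2 + 108x + 81
image of x^3: x^5 + 15x^4 + 90x^3 + 270x^2 + 405x + 243
image of x^4: x^6 + 18x^5 + 135x^4 + 540x^3 + 1215x^2 + 1458x + 729
image of x^5: x^7 + 21x^6 + 189x^5 + 945x^4 + 2835x^3 + 5103x^2 + 5103x + 2187
image of x^6: x^8 + 24x^7 + 252x^6 + 1512x^5 + 5670x^4 + 13608x^3 + 20412x^2 + 17496x + 6561
image of x^7: x^9 + 27x^8 + 324x^7 + 2268x^6 + 10206x^5 + 30618x^4 + 61236x^3 + 78732x^2 + 59049x + 19683
image of x^8: x^10 + 30x^9 + 405x^8 + 3240x^7 + 17010x^6 + 61236x^5 + 153090x^4 + 262440x^3 + 295245x^2 + 196830x + 59049
each image's coordinates form column j of the matrix

the matrix is [[9, 27, 81, 243, 729, 2187, 6561, 19683, 59049]; [6, 27, 108, 405, 1458, 5103, 17496, 59049, 196830]; [1, 9, 54, 270, 1215, 5103, 20412, 78732, 295245]; [0, 1, 12, 90, 540, 2835, 13608, 61236, 262440]; [0, 0, 1, 15, 135, 945, 5670, 30618, 153090]; [0, 0, 0, 1, 18, 189, 1512, 10206, 61236]; [0, 0, 0, 0, 1, 21, 252, 2268, 17010]; [0, 0, 0, 0, 0, 1, 24, 324, 3240]; [0, 0, 0, 0, 0, 0, 1, 27, 405]; [0, 0, 0, 0, 0, 0, 0, 1, 30]; [0, 0, 0, 0, 0, 0, 0, 0, 1]] (rows listed top to bottom)


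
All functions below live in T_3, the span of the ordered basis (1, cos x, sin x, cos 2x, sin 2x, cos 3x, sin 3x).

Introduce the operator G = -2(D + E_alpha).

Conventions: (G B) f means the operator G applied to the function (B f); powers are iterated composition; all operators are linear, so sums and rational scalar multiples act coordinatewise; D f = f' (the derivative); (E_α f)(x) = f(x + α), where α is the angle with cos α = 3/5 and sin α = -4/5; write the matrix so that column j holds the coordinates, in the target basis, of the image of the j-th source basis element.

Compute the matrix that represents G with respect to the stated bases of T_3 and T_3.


the matrix is [[-2, 0, 0, 0, 0, 0, 0]; [0, -6/5, -2/5, 0, 0, 0, 0]; [0, 2/5, -6/5, 0, 0, 0, 0]; [0, 0, 0, 14/25, -52/25, 0, 0]; [0, 0, 0, 52/25, 14/25, 0, 0]; [0, 0, 0, 0, 0, 234/125, -662/125]; [0, 0, 0, 0, 0, 662/125, 234/125]] (rows listed top to bottom)

image of 1: -2
image of cos x: -(6/5)cos x + (2/5)sin x
image of sin x: -(2/5)cos x - (6/5)sin x
image of cos 2x: (14/25)cos 2x + (52/25)sin 2x
image of sin 2x: -(52/25)cos 2x + (14/25)sin 2x
image of cos 3x: (234/125)cos 3x + (662/125)sin 3x
image of sin 3x: -(662/125)cos 3x + (234/125)sin 3x
each image's coordinates form column j of the matrix


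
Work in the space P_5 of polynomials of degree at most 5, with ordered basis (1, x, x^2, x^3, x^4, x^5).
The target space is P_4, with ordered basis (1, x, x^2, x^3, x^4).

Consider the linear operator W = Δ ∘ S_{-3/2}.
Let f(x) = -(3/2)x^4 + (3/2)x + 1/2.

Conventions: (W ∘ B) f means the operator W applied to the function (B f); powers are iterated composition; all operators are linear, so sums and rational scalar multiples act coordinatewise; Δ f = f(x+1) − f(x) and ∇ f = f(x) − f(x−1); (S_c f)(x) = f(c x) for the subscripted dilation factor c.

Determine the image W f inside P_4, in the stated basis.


S_{-3/2} f = -(243/32)x^4 - (9/4)x + 1/2
Δ S_{-3/2} f = -(243/8)x^3 - (729/16)x^2 - (243/8)x - 315/32

the image equals g(x) = -(243/8)x^3 - (729/16)x^2 - (243/8)x - 315/32


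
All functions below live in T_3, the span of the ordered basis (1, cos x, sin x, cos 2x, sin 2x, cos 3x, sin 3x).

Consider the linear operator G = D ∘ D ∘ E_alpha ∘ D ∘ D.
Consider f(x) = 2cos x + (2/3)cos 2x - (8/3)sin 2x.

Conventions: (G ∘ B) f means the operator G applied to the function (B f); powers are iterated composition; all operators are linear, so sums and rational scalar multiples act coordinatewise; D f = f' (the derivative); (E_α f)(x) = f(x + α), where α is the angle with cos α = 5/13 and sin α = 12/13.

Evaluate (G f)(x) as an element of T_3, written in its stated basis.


D f = -2sin x - (16/3)cos 2x - (4/3)sin 2x
D D f = -2cos x - (8/3)cos 2x + (32/3)sin 2x
E_alpha D D f = -(10/13)cos x + (24/13)sin x + (4792/507)cos 2x - (2848/507)sin 2x
D E_alpha D D f = (24/13)cos x + (10/13)sin x - (5696/507)cos 2x - (9584/507)sin 2x
D (D ∘ E_alpha ∘ D ∘ D) f = (10/13)cos x - (24/13)sin x - (19168/507)cos 2x + (11392/507)sin 2x

the result is g(x) = (10/13)cos x - (24/13)sin x - (19168/507)cos 2x + (11392/507)sin 2x


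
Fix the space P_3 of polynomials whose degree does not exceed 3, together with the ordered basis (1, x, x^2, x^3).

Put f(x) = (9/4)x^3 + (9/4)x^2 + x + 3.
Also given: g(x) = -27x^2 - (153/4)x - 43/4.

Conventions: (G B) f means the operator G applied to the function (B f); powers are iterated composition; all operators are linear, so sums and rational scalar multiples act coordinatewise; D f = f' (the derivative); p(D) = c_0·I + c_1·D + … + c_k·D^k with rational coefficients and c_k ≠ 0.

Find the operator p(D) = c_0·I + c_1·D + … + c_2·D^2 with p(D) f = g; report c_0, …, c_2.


c_0 = 0, c_1 = -4, c_2 = -3/2

D^0 f = (9/4)x^3 + (9/4)x^2 + x + 3
D^1 f = (27/4)x^2 + (9/2)x + 1
D^2 f = (27/2)x + 9/2
matching coefficients of g against c_0 f + c_1 Df + … from the top degree down determines the c_i
solution: c_0 = 0, c_1 = -4, c_2 = -3/2


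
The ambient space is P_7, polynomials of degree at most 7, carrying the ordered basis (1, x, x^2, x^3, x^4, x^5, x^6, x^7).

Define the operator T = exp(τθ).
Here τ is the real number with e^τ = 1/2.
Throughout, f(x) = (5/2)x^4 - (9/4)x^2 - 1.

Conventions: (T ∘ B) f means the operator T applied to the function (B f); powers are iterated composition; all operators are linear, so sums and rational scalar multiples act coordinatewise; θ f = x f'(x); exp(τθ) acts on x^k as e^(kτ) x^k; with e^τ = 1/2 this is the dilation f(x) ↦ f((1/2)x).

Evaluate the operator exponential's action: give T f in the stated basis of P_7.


exp(τθ) x^k = e^(kτ) x^k; with e^τ = 1/2 this sends x^k to (1/2)^k x^k
x^2 ↦ 1/4 x^2
x^4 ↦ 1/16 x^4
applying this coordinatewise to f: exp(τθ) f = (5/32)x^4 - (9/16)x^2 - 1

the image equals g(x) = (5/32)x^4 - (9/16)x^2 - 1


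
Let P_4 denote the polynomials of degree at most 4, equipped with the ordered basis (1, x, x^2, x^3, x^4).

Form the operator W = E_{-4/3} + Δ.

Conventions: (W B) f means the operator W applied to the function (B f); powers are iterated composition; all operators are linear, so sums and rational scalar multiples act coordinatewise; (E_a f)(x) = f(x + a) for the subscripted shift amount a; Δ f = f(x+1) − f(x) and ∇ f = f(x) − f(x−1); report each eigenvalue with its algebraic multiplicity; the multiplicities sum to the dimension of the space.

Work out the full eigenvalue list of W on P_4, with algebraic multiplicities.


image of 1: 1
image of x: x - 1/3
image of x^2: x^2 - (2/3)x + 25/9
image of x^3: x^3 - x^2 + (25/3)x - 37/27
image of x^4: x^4 - (4/3)x^3 + (50/3)x^2 - (148/27)x + 337/81
the matrix is upper triangular; its diagonal is (1, 1, 1, 1, 1)
for a triangular matrix the eigenvalues are the diagonal entries, with algebraic multiplicity their repetition count

λ = 1 (multiplicity 5)


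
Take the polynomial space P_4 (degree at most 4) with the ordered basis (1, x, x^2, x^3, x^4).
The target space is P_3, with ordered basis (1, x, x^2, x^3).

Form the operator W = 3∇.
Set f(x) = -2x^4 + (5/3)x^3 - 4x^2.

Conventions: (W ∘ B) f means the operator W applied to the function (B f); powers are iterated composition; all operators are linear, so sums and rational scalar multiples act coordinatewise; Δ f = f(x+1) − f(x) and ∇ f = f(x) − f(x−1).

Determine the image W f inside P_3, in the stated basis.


the result is g(x) = -24x^3 + 51x^2 - 63x + 23

∇ f = -8x^3 + 17x^2 - 21x + 23/3
(3∇) f = -24x^3 + 51x^2 - 63x + 23


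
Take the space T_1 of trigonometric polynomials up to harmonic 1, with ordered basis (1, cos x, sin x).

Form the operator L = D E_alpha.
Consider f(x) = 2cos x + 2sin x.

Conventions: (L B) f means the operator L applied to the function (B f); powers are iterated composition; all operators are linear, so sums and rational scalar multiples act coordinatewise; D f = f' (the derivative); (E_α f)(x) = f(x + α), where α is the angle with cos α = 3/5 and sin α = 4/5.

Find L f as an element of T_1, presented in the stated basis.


g(x) = -(2/5)cos x - (14/5)sin x

E_alpha f = (14/5)cos x - (2/5)sin x
D E_alpha f = -(2/5)cos x - (14/5)sin x


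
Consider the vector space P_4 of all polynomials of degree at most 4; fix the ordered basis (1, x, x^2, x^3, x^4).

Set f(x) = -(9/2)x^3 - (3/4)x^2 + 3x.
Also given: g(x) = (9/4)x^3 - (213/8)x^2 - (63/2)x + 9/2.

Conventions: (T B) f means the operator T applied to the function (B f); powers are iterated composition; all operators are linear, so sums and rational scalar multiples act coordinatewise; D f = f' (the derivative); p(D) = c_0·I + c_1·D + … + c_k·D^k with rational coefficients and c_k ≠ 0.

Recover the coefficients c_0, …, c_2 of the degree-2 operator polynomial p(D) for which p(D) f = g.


D^0 f = -(9/2)x^3 - (3/4)x^2 + 3x
D^1 f = -(27/2)x^2 - (3/2)x + 3
D^2 f = -27x - 3/2
matching coefficients of g against c_0 f + c_1 Df + … from the top degree down determines the c_i
solution: c_0 = -1/2, c_1 = 2, c_2 = 1

c_0 = -1/2, c_1 = 2, c_2 = 1


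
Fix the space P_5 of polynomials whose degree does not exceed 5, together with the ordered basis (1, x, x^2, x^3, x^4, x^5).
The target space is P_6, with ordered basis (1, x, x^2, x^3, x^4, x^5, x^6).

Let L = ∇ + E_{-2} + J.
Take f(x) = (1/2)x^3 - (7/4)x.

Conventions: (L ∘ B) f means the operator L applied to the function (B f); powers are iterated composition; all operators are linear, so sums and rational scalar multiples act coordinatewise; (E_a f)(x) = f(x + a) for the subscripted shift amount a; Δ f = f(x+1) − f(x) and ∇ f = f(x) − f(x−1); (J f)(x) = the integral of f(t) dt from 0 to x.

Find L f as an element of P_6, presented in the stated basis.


∇ f = (3/2)x^2 - (3/2)x - 5/4
E_{-2} f = (1/2)x^3 - 3x^2 + (17/4)x - 1/2
J f = (1/8)x^4 - (7/8)x^2
(∇ + E_{-2} + J) f = (1/8)x^4 + (1/2)x^3 - (19/8)x^2 + (11/4)x - 7/4

the result is g(x) = (1/8)x^4 + (1/2)x^3 - (19/8)x^2 + (11/4)x - 7/4


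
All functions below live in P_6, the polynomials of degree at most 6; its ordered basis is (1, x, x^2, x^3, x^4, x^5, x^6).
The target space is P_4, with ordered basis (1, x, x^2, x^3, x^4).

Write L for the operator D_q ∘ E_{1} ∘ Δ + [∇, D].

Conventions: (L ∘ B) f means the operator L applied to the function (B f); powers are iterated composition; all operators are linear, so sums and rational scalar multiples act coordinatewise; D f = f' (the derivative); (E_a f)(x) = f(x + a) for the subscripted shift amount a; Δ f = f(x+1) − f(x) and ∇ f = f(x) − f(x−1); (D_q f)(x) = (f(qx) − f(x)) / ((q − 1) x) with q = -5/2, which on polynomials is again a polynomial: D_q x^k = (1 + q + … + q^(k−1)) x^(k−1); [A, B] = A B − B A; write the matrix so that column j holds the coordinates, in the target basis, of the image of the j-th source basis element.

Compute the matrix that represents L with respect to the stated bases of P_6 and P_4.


the matrix is [[0, 0, 2, 9, 28, 75, 186]; [0, 0, 0, -9/2, -27, -105, -675/2]; [0, 0, 0, 0, 19, 285/2, 665]; [0, 0, 0, 0, 0, -435/8, -3915/8]; [0, 0, 0, 0, 0, 0, 1353/8]] (rows listed top to bottom)

image of 1: 0
image of x: 0
image of x^2: 2
image of x^3: -(9/2)x + 9
image of x^4: 19x^2 - 27x + 28
image of x^5: -(435/8)x^3 + (285/2)x^2 - 105x + 75
image of x^6: (1353/8)x^4 - (3915/8)x^3 + 665x^2 - (675/2)x + 186
each image's coordinates form column j of the matrix


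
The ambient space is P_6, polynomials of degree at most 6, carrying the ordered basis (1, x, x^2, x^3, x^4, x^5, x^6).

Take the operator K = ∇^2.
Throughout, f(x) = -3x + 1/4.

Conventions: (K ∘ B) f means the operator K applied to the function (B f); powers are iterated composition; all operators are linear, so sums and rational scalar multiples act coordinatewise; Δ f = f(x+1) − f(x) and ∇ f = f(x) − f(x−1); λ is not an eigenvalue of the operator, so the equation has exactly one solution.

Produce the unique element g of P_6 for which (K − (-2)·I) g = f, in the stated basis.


write g with unknown coordinates in the stated basis and equate coefficients in (K − (-2)·I) g = f
solving from the highest basis element down gives g = -(3/2)x + 1/8
check: K g = 0
so K g − (-2)·g = -3x + 1/4 = f ✓

the result is g(x) = -(3/2)x + 1/8


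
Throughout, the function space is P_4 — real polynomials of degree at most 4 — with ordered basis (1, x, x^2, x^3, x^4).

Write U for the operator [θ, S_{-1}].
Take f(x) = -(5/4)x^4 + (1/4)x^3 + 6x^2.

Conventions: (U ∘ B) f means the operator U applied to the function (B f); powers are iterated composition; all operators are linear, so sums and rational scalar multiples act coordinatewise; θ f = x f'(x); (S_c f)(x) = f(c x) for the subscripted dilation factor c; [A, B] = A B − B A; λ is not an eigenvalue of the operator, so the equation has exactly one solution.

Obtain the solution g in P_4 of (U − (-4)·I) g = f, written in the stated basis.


write g with unknown coordinates in the stated basis and equate coefficients in (U − (-4)·I) g = f
solving from the highest basis element down gives g = -(5/16)x^4 + (1/16)x^3 + (3/2)x^2
check: U g = 0
so U g − (-4)·g = -(5/4)x^4 + (1/4)x^3 + 6x^2 = f ✓

g(x) = -(5/16)x^4 + (1/16)x^3 + (3/2)x^2


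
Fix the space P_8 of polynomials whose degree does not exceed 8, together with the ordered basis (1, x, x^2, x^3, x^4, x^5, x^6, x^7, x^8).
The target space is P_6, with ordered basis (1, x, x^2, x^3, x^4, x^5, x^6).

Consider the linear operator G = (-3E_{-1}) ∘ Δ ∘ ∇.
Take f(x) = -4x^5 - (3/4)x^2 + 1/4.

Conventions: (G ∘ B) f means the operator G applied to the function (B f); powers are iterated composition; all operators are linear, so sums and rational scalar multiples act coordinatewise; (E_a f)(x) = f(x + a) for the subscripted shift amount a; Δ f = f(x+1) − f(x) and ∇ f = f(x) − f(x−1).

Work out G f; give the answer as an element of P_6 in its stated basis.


g(x) = 240x^3 - 720x^2 + 840x - 711/2

∇ f = -20x^4 + 40x^3 - 40x^2 + (37/2)x - 13/4
Δ ∇ f = -80x^3 - 40x - 3/2
E_{-1} Δ ∇ f = -80x^3 + 240x^2 - 280x + 237/2
(-3E_{-1}) Δ ∇ f = 240x^3 - 720x^2 + 840x - 711/2


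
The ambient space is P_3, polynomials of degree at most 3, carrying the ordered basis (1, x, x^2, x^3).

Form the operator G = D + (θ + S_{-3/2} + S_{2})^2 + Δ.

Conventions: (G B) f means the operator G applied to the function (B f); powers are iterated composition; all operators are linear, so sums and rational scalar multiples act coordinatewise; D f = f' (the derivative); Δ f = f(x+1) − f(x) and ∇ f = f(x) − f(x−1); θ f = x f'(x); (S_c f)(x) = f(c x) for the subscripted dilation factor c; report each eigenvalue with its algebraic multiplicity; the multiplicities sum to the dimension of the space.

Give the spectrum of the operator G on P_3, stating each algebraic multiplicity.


λ = 9/4 (multiplicity 1), λ = 4 (multiplicity 1), λ = 3721/64 (multiplicity 1), λ = 1089/16 (multiplicity 1)

image of 1: 4
image of x: (9/4)x + 2
image of x^2: (1089/16)x^2 + 4x + 1
image of x^3: (3721/64)x^3 + 6x^2 + 3x + 1
the matrix is upper triangular; its diagonal is (4, 9/4, 1089/16, 3721/64)
for a triangular matrix the eigenvalues are the diagonal entries, with algebraic multiplicity their repetition count


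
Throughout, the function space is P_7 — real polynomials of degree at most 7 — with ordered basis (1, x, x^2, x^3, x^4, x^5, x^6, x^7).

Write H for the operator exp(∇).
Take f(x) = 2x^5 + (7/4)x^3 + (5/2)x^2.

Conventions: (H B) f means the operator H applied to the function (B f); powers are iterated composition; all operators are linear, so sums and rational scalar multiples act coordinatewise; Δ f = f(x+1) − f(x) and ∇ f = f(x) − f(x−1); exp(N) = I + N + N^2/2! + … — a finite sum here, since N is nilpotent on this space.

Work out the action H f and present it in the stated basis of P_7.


order-1 term: 10x^4 - 20x^3 + (101/4)x^2 - (41/4)x + 5/4
order-2 term: 20x^3 - 60x^2 + (301/4)x - 131/4
order-3 term: 20x^2 - 60x + 207/4
order-4 term: 10x - 20
order-5 term: 2
the series for exp(∇) f terminates at order 5
exp(∇) f = 2x^5 + 10x^4 + (7/4)x^3 - (49/4)x^2 + 15x + 9/4

the result is g(x) = 2x^5 + 10x^4 + (7/4)x^3 - (49/4)x^2 + 15x + 9/4


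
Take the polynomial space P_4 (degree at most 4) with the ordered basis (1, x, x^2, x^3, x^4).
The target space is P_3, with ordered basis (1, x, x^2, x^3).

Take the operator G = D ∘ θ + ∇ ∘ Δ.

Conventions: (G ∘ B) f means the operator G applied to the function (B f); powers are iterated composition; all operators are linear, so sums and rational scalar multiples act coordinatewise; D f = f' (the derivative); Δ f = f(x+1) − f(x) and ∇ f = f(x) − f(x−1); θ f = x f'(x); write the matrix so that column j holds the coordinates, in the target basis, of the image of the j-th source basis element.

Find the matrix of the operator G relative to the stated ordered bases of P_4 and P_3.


the matrix is [[0, 1, 2, 0, 2]; [0, 0, 4, 6, 0]; [0, 0, 0, 9, 12]; [0, 0, 0, 0, 16]] (rows listed top to bottom)

image of 1: 0
image of x: 1
image of x^2: 4x + 2
image of x^3: 9x^2 + 6x
image of x^4: 16x^3 + 12x^2 + 2
each image's coordinates form column j of the matrix


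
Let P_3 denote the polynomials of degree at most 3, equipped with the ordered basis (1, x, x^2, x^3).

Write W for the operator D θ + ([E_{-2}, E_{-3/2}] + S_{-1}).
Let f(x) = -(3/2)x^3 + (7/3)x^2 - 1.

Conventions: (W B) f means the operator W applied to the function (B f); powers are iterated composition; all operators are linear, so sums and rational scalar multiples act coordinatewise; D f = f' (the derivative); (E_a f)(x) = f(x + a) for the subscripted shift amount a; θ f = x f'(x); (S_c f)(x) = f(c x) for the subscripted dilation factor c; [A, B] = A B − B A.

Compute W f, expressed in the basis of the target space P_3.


θ f = -(9/2)x^3 + (14/3)x^2
D θ f = -(27/2)x^2 + (28/3)x
E_{-3/2} f = -(3/2)x^3 + (109/12)x^2 - (137/8)x + 149/16
E_{-2} E_{-3/2} f = -(3/2)x^3 + (217/12)x^2 - (1715/24)x + 4411/48
E_{-2} f = -(3/2)x^3 + (34/3)x^2 - (82/3)x + 61/3
E_{-3/2} E_{-2} f = -(3/2)x^3 + (217/12)x^2 - (1715/24)x + 4411/48
[E_{-2}, E_{-3/2}] f = 0
S_{-1} f = (3/2)x^3 + (7/3)x^2 - 1
([E_{-2}, E_{-3/2}] + S_{-1}) f = (3/2)x^3 + (7/3)x^2 - 1
(D θ + ([E_{-2}, E_{-3/2}] + S_{-1})) f = (3/2)x^3 - (67/6)x^2 + (28/3)x - 1

g(x) = (3/2)x^3 - (67/6)x^2 + (28/3)x - 1
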